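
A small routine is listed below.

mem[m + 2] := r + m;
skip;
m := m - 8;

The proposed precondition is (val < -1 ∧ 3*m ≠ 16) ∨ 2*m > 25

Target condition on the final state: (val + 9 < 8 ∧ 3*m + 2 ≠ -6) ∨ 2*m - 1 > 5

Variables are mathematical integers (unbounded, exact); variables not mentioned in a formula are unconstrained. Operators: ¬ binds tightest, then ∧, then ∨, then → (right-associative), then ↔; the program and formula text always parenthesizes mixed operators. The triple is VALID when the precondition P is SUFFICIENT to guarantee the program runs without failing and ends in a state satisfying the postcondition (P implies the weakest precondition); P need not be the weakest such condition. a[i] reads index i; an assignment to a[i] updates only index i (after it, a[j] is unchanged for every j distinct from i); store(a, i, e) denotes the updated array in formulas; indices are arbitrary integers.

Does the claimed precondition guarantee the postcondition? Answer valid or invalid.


Working backward. After the program, the postcondition (val + 9 < 8 ∧ 3*m + 2 ≠ -6) ∨ 2*m - 1 > 5 must hold; in canonical form it is (val < -1 ∧ 3*m ≠ -8) ∨ 2*m > 6.
Before m := m - 8: (val < -1 ∧ 3*m ≠ 16) ∨ 2*m > 22
Before skip: (val < -1 ∧ 3*m ≠ 16) ∨ 2*m > 22
Before mem[m + 2] := r + m: (val < -1 ∧ 3*m ≠ 16) ∨ 2*m > 22
The weakest precondition is (val < -1 ∧ 3*m ≠ 16) ∨ 2*m > 22.
Check whether (val < -1 ∧ 3*m ≠ 16) ∨ 2*m > 25 implies it.
Every state satisfying the precondition satisfies the weakest precondition: the implication holds.
Answer: valid


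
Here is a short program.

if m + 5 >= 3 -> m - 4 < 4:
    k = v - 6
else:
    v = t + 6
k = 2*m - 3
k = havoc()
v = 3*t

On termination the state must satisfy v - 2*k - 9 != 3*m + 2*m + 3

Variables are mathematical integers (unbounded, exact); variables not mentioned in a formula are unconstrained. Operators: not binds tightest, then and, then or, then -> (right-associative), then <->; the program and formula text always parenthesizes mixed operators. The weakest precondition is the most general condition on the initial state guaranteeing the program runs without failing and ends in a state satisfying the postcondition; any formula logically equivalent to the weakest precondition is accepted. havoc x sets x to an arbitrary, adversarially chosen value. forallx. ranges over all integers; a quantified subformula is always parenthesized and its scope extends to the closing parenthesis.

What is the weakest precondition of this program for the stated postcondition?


Working backward. After the program, the postcondition v - 2*k - 9 != 3*m + 2*m + 3 must hold; in canonical form it is v != 2*k + 5*m + 12.
Before v := 3*t: 3*t != 2*k + 5*m + 12
Before havoc k: forall k_1. 3*t != 2*k_1 + 5*m + 12
Before k := 2*m - 3: forall k_1. 3*t != 2*k_1 + 5*m + 12
Then branch requires forall k_1. 3*t != 2*k_1 + 5*m + 12; else branch requires forall k_1. 3*t != 2*k_1 + 5*m + 12.
Before the if: ((m >= -2 -> m < 8) -> (forall k_1. 3*t != 2*k_1 + 5*m + 12)) and ((not (m >= -2 -> m < 8)) -> (forall k_1. 3*t != 2*k_1 + 5*m + 12))
Answer: WP = ((m >= -2 -> m < 8) -> (forall k_1. 3*t != 2*k_1 + 5*m + 12)) and ((not (m >= -2 -> m < 8)) -> (forall k_1. 3*t != 2*k_1 + 5*m + 12))


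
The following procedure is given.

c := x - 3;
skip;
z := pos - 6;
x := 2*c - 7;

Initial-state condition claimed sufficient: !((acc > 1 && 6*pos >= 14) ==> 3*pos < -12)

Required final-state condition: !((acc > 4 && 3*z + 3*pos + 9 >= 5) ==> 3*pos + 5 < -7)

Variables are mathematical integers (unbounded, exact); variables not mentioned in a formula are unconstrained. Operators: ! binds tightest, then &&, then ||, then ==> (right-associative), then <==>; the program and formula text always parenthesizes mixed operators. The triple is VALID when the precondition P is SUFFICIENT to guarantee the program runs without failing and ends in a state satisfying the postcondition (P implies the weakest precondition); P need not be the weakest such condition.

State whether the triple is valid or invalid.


Working backward. After the program, the postcondition !((acc > 4 && 3*z + 3*pos + 9 >= 5) ==> 3*pos + 5 < -7) must hold; in canonical form it is !((acc > 4 && 3*pos + 3*z >= -4) ==> 3*pos < -12).
Before x := 2*c - 7: !((acc > 4 && 3*pos + 3*z >= -4) ==> 3*pos < -12)
Before z := pos - 6: !((acc > 4 && 6*pos >= 14) ==> 3*pos < -12)
Before skip: !((acc > 4 && 6*pos >= 14) ==> 3*pos < -12)
Before c := x - 3: !((acc > 4 && 6*pos >= 14) ==> 3*pos < -12)
The weakest precondition is !((acc > 4 && 6*pos >= 14) ==> 3*pos < -12).
Check whether !((acc > 1 && 6*pos >= 14) ==> 3*pos < -12) implies it.
Countermodel: at the initial state acc = 2, pos = 3, the precondition holds but the weakest precondition fails.
Answer: invalid


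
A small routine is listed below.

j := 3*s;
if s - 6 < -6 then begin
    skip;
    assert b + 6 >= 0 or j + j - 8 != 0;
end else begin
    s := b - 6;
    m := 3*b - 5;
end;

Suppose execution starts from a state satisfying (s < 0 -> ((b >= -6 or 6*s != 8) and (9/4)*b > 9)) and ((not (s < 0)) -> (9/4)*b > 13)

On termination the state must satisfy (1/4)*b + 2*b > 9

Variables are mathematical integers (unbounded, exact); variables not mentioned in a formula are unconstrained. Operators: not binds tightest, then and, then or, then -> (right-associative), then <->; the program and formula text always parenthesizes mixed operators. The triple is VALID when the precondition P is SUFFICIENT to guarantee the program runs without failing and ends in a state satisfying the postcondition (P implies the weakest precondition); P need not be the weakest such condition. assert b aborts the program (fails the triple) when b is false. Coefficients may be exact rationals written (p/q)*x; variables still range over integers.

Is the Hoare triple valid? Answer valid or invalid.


Working backward. After the program, the postcondition (1/4)*b + 2*b > 9 must hold; in canonical form it is (9/4)*b > 9.
Then branch requires (b >= -6 or 2*j != 8) and (9/4)*b > 9; else branch requires (9/4)*b > 9.
Before the if: (s < 0 -> ((b >= -6 or 2*j != 8) and (9/4)*b > 9)) and ((not (s < 0)) -> (9/4)*b > 9)
Before j := 3*s: (s < 0 -> ((b >= -6 or 6*s != 8) and (9/4)*b > 9)) and ((not (s < 0)) -> (9/4)*b > 9)
The weakest precondition is (s < 0 -> ((b >= -6 or 6*s != 8) and (9/4)*b > 9)) and ((not (s < 0)) -> (9/4)*b > 9).
Check whether (s < 0 -> ((b >= -6 or 6*s != 8) and (9/4)*b > 9)) and ((not (s < 0)) -> (9/4)*b > 13) implies it.
Every state satisfying the precondition satisfies the weakest precondition: the implication holds.
Answer: valid


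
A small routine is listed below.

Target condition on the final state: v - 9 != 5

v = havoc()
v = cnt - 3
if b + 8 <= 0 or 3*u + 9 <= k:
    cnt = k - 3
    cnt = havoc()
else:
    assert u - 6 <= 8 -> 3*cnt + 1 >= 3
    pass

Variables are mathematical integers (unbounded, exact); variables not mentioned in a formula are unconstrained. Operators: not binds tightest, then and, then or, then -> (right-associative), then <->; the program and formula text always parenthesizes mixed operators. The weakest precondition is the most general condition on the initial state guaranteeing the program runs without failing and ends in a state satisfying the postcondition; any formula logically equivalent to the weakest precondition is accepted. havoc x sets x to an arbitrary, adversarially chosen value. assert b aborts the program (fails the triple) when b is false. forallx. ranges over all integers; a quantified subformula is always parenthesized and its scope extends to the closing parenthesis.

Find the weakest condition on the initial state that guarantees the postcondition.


Working backward. After the program, the postcondition v - 9 != 5 must hold; in canonical form it is v != 14.
Then branch requires v != 14; else branch requires (u <= 14 -> 3*cnt >= 2) and v != 14.
Before the if: ((b <= -8 or 3*u <= k - 9) -> v != 14) and ((not (b <= -8 or 3*u <= k - 9)) -> ((u <= 14 -> 3*cnt >= 2) and v != 14))
Before v := cnt - 3: ((b <= -8 or 3*u <= k - 9) -> cnt != 17) and ((not (b <= -8 or 3*u <= k - 9)) -> ((u <= 14 -> 3*cnt >= 2) and cnt != 17))
Before havoc v: ((b <= -8 or 3*u <= k - 9) -> cnt != 17) and ((not (b <= -8 or 3*u <= k - 9)) -> ((u <= 14 -> 3*cnt >= 2) and cnt != 17))
Answer: WP = ((b <= -8 or 3*u <= k - 9) -> cnt != 17) and ((not (b <= -8 or 3*u <= k - 9)) -> ((u <= 14 -> 3*cnt >= 2) and cnt != 17))


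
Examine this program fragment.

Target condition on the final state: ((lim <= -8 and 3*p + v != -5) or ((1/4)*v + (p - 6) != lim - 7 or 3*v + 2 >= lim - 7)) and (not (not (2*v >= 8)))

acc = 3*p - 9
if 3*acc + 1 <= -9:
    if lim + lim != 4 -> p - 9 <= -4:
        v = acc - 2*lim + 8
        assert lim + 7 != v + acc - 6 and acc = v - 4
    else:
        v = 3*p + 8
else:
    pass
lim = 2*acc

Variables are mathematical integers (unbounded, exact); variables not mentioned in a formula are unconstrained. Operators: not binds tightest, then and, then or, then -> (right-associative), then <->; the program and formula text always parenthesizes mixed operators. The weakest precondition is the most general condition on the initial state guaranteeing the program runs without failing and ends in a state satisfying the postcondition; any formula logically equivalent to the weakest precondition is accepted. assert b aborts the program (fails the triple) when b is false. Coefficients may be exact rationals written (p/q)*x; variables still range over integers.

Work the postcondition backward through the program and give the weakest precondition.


Working backward. After the program, the postcondition ((lim <= -8 and 3*p + v != -5) or ((1/4)*v + (p - 6) != lim - 7 or 3*v + 2 >= lim - 7)) and (not (not (2*v >= 8))) must hold; in canonical form it is ((lim <= -8 and 3*p + v != -5) or p + (1/4)*v != lim - 1 or 3*v >= lim - 9) and 2*v >= 8.
Before lim := 2*acc: ((2*acc <= -8 and 3*p + v != -5) or p + (1/4)*v != 2*acc - 1 or 3*v >= 2*acc - 9) and 2*v >= 8
Then branch requires ((2*lim != 4 -> p <= 5) -> (3*lim != 2*acc - 5 and 2*lim = 4 and ((2*acc <= -8 and acc + 3*p != 2*lim - 13) or p != (7/4)*acc + (1/2)*lim - 3 or acc >= 6*lim - 33) and 2*acc >= 4*lim - 8)) and ((not (2*lim != 4 -> p <= 5)) -> (((2*acc <= -8 and 6*p != -13) or (7/4)*p != 2*acc - 3 or 9*p >= 2*acc - 33) and 6*p >= -8)); else branch requires ((2*acc <= -8 and 3*p + v != -5) or p + (1/4)*v != 2*acc - 1 or 3*v >= 2*acc - 9) and 2*v >= 8.
Before the if: (3*acc <= -10 -> (((2*lim != 4 -> p <= 5) -> (3*lim != 2*acc - 5 and 2*lim = 4 and ((2*acc <= -8 and acc + 3*p != 2*lim - 13) or p != (7/4)*acc + (1/2)*lim - 3 or acc >= 6*lim - 33) and 2*acc >= 4*lim - 8)) and ((not (2*lim != 4 -> p <= 5)) -> (((2*acc <= -8 and 6*p != -13) or (7/4)*p != 2*acc - 3 or 9*p >= 2*acc - 33) and 6*p >= -8)))) and ((not (3*acc <= -10)) -> (((2*acc <= -8 and 3*p + v != -5) or p + (1/4)*v != 2*acc - 1 or 3*v >= 2*acc - 9) and 2*v >= 8))
Before acc := 3*p - 9: (9*p <= 17 -> (((2*lim != 4 -> p <= 5) -> (3*lim != 6*p - 23 and 2*lim = 4 and ((6*p <= 10 and 6*p != 2*lim - 4) or (1/2)*lim + (17/4)*p != 75/4 or 3*p >= 6*lim - 24) and 6*p >= 4*lim + 10)) and ((not (2*lim != 4 -> p <= 5)) -> (((6*p <= 10 and 6*p != -13) or (17/4)*p != 21 or 3*p >= -51) and 6*p >= -8)))) and ((not (9*p <= 17)) -> (((6*p <= 10 and 3*p + v != -5) or (1/4)*v != 5*p - 19 or 3*v >= 6*p - 27) and 2*v >= 8))
Answer: WP = (9*p <= 17 -> (((2*lim != 4 -> p <= 5) -> (3*lim != 6*p - 23 and 2*lim = 4 and ((6*p <= 10 and 6*p != 2*lim - 4) or (1/2)*lim + (17/4)*p != 75/4 or 3*p >= 6*lim - 24) and 6*p >= 4*lim + 10)) and ((not (2*lim != 4 -> p <= 5)) -> (((6*p <= 10 and 6*p != -13) or (17/4)*p != 21 or 3*p >= -51) and 6*p >= -8)))) and ((not (9*p <= 17)) -> (((6*p <= 10 and 3*p + v != -5) or (1/4)*v != 5*p - 19 or 3*v >= 6*p - 27) and 2*v >= 8))


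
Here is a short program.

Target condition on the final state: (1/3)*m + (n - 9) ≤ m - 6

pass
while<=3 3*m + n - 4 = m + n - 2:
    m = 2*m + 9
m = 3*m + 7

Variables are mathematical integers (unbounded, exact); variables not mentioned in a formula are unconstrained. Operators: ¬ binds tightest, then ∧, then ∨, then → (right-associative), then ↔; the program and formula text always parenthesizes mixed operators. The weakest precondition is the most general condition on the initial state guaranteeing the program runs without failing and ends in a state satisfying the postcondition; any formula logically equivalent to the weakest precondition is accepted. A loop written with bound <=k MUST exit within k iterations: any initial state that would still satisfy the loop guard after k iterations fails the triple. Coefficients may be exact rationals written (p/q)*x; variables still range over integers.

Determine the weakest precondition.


Working backward. After the program, the postcondition (1/3)*m + (n - 9) ≤ m - 6 must hold; in canonical form it is n ≤ (2/3)*m + 3.
Before m := 3*m + 7: n ≤ 2*m + 23/3
Before the loop (bound <=3), unroll the exhaustion recursion (WP_0 = exit-now case; WP_j = one more guarded iteration, up to j = 3):
  WP_0: (¬(2*m = 2)) ∧ n ≤ 2*m + 23/3
  WP_1: (2*m = 2 → ((¬(4*m = -16)) ∧ n ≤ 4*m + 77/3)) ∧ ((¬(2*m = 2)) → n ≤ 2*m + 23/3)
  WP_2: (2*m = 2 → ((4*m = -16 → ((¬(8*m = -52)) ∧ n ≤ 8*m + 185/3)) ∧ ((¬(4*m = -16)) → n ≤ 4*m + 77/3))) ∧ ((¬(2*m = 2)) → n ≤ 2*m + 23/3)
  WP_3: (2*m = 2 → ((4*m = -16 → ((8*m = -52 → ((¬(16*m = -124)) ∧ n ≤ 16*m + 401/3)) ∧ ((¬(8*m = -52)) → n ≤ 8*m + 185/3))) ∧ ((¬(4*m = -16)) → n ≤ 4*m + 77/3))) ∧ ((¬(2*m = 2)) → n ≤ 2*m + 23/3)
So before the loop: (2*m = 2 → ((4*m = -16 → ((8*m = -52 → ((¬(16*m = -124)) ∧ n ≤ 16*m + 401/3)) ∧ ((¬(8*m = -52)) → n ≤ 8*m + 185/3))) ∧ ((¬(4*m = -16)) → n ≤ 4*m + 77/3))) ∧ ((¬(2*m = 2)) → n ≤ 2*m + 23/3)
Before skip: (2*m = 2 → ((4*m = -16 → ((8*m = -52 → ((¬(16*m = -124)) ∧ n ≤ 16*m + 401/3)) ∧ ((¬(8*m = -52)) → n ≤ 8*m + 185/3))) ∧ ((¬(4*m = -16)) → n ≤ 4*m + 77/3))) ∧ ((¬(2*m = 2)) → n ≤ 2*m + 23/3)
Answer: WP = (2*m = 2 → ((4*m = -16 → ((8*m = -52 → ((¬(16*m = -124)) ∧ n ≤ 16*m + 401/3)) ∧ ((¬(8*m = -52)) → n ≤ 8*m + 185/3))) ∧ ((¬(4*m = -16)) → n ≤ 4*m + 77/3))) ∧ ((¬(2*m = 2)) → n ≤ 2*m + 23/3)


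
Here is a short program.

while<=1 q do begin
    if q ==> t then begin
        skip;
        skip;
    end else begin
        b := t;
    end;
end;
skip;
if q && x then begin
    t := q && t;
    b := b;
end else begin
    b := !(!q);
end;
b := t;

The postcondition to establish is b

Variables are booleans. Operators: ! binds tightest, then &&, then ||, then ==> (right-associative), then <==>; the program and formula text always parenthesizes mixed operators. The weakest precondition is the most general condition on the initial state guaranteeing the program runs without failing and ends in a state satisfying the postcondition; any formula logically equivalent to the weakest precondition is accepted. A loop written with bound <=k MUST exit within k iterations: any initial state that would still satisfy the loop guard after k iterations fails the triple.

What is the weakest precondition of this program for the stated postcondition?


Working backward. After the program, b must hold.
Before b := t: t
Then branch requires q && t; else branch requires t.
Before the if: ((q && x) ==> (q && t)) && ((!(q && x)) ==> t)
Before skip: ((q && x) ==> (q && t)) && ((!(q && x)) ==> t)
Before the loop (bound <=1), unroll the exhaustion recursion (WP_0 = exit-now case; WP_j = one more guarded iteration, up to j = 1):
  WP_0: (!q) && ((q && x) ==> (q && t)) && ((!(q && x)) ==> t)
  WP_1: (q ==> (((q ==> t) ==> ((!q) && ((q && x) ==> (q && t)) && ((!(q && x)) ==> t))) && ((!(q ==> t)) ==> ((!q) && ((q && x) ==> (q && t)) && ((!(q && x)) ==> t))))) && ((!q) ==> (((q && x) ==> (q && t)) && ((!(q && x)) ==> t)))
So before the loop: (q ==> (((q ==> t) ==> ((!q) && ((q && x) ==> (q && t)) && ((!(q && x)) ==> t))) && ((!(q ==> t)) ==> ((!q) && ((q && x) ==> (q && t)) && ((!(q && x)) ==> t))))) && ((!q) ==> (((q && x) ==> (q && t)) && ((!(q && x)) ==> t)))
Answer: WP = (q ==> (((q ==> t) ==> ((!q) && ((q && x) ==> (q && t)) && ((!(q && x)) ==> t))) && ((!(q ==> t)) ==> ((!q) && ((q && x) ==> (q && t)) && ((!(q && x)) ==> t))))) && ((!q) ==> (((q && x) ==> (q && t)) && ((!(q && x)) ==> t)))


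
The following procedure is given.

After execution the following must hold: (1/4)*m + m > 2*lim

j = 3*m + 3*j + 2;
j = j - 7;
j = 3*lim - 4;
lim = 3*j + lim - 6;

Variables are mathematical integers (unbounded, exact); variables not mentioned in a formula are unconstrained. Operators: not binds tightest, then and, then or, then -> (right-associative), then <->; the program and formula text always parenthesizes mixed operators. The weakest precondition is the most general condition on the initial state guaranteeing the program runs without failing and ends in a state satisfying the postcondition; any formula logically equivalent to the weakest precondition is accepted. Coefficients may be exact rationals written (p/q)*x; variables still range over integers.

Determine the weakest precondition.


Working backward. After the program, the postcondition (1/4)*m + m > 2*lim must hold; in canonical form it is (5/4)*m > 2*lim.
Before lim := 3*j + lim - 6: (5/4)*m > 6*j + 2*lim - 12
Before j := 3*lim - 4: (5/4)*m > 20*lim - 36
Before j := j - 7: (5/4)*m > 20*lim - 36
Before j := 3*m + 3*j + 2: (5/4)*m > 20*lim - 36
Answer: WP = (5/4)*m > 20*lim - 36


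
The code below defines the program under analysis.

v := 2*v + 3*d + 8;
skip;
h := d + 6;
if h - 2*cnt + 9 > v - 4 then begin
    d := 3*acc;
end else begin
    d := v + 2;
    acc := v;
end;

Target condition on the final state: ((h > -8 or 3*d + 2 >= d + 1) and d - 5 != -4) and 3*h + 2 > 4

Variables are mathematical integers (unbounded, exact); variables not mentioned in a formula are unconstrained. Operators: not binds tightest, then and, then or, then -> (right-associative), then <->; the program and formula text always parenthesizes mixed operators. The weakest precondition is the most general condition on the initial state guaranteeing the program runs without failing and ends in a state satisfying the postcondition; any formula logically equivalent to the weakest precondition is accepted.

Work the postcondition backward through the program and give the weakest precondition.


Working backward. After the program, the postcondition ((h > -8 or 3*d + 2 >= d + 1) and d - 5 != -4) and 3*h + 2 > 4 must hold; in canonical form it is (h > -8 or 2*d >= -1) and d != 1 and 3*h > 2.
Then branch requires (h > -8 or 6*acc >= -1) and 3*acc != 1 and 3*h > 2; else branch requires (h > -8 or 2*v >= -5) and v != -1 and 3*h > 2.
Before the if: (h > 2*cnt + v - 13 -> ((h > -8 or 6*acc >= -1) and 3*acc != 1 and 3*h > 2)) and ((not (h > 2*cnt + v - 13)) -> ((h > -8 or 2*v >= -5) and v != -1 and 3*h > 2))
Before h := d + 6: (d > 2*cnt + v - 19 -> ((d > -14 or 6*acc >= -1) and 3*acc != 1 and 3*d > -16)) and ((not (d > 2*cnt + v - 19)) -> ((d > -14 or 2*v >= -5) and v != -1 and 3*d > -16))
Before skip: (d > 2*cnt + v - 19 -> ((d > -14 or 6*acc >= -1) and 3*acc != 1 and 3*d > -16)) and ((not (d > 2*cnt + v - 19)) -> ((d > -14 or 2*v >= -5) and v != -1 and 3*d > -16))
Before v := 2*v + 3*d + 8: (2*cnt + 2*d + 2*v < 11 -> ((d > -14 or 6*acc >= -1) and 3*acc != 1 and 3*d > -16)) and ((not (2*cnt + 2*d + 2*v < 11)) -> ((d > -14 or 6*d + 4*v >= -21) and 3*d + 2*v != -9 and 3*d > -16))
Answer: WP = (2*cnt + 2*d + 2*v < 11 -> ((d > -14 or 6*acc >= -1) and 3*acc != 1 and 3*d > -16)) and ((not (2*cnt + 2*d + 2*v < 11)) -> ((d > -14 or 6*d + 4*v >= -21) and 3*d + 2*v != -9 and 3*d > -16))


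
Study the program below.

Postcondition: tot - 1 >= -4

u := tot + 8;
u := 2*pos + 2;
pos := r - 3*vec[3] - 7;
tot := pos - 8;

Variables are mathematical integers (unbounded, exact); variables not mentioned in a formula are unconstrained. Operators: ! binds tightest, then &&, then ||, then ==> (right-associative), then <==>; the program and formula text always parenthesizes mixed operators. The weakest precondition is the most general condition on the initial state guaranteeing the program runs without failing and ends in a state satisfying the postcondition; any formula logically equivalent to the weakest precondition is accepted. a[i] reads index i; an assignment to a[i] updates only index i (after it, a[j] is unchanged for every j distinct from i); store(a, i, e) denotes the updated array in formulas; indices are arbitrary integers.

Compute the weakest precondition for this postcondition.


Working backward. After the program, the postcondition tot - 1 >= -4 must hold; in canonical form it is tot >= -3.
Before tot := pos - 8: pos >= 5
Before pos := r - 3*vec[3] - 7: r >= 3*vec[3] + 12
Before u := 2*pos + 2: r >= 3*vec[3] + 12
Before u := tot + 8: r >= 3*vec[3] + 12
Answer: WP = r >= 3*vec[3] + 12


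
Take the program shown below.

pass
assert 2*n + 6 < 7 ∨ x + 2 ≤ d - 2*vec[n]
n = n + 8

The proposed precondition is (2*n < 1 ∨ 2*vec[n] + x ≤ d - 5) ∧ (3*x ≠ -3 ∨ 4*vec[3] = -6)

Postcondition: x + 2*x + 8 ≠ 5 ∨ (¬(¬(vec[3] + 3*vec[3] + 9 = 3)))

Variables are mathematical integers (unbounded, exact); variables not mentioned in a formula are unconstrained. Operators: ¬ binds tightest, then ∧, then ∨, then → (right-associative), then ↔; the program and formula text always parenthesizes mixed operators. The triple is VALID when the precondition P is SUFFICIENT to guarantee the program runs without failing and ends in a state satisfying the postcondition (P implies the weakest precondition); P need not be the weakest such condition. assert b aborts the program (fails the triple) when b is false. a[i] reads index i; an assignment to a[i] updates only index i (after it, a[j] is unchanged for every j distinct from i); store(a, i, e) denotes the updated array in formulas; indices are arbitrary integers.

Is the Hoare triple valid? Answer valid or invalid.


Working backward. After the program, the postcondition x + 2*x + 8 ≠ 5 ∨ (¬(¬(vec[3] + 3*vec[3] + 9 = 3))) must hold; in canonical form it is 3*x ≠ -3 ∨ 4*vec[3] = -6.
Before n := n + 8: 3*x ≠ -3 ∨ 4*vec[3] = -6
Before assert 2*n + 6 < 7 ∨ x + 2 ≤ d - 2*vec[n]: (2*n < 1 ∨ 2*vec[n] + x ≤ d - 2) ∧ (3*x ≠ -3 ∨ 4*vec[3] = -6)
Before skip: (2*n < 1 ∨ 2*vec[n] + x ≤ d - 2) ∧ (3*x ≠ -3 ∨ 4*vec[3] = -6)
The weakest precondition is (2*n < 1 ∨ 2*vec[n] + x ≤ d - 2) ∧ (3*x ≠ -3 ∨ 4*vec[3] = -6).
Check whether (2*n < 1 ∨ 2*vec[n] + x ≤ d - 5) ∧ (3*x ≠ -3 ∨ 4*vec[3] = -6) implies it.
Every state satisfying the precondition satisfies the weakest precondition: the implication holds.
Answer: valid


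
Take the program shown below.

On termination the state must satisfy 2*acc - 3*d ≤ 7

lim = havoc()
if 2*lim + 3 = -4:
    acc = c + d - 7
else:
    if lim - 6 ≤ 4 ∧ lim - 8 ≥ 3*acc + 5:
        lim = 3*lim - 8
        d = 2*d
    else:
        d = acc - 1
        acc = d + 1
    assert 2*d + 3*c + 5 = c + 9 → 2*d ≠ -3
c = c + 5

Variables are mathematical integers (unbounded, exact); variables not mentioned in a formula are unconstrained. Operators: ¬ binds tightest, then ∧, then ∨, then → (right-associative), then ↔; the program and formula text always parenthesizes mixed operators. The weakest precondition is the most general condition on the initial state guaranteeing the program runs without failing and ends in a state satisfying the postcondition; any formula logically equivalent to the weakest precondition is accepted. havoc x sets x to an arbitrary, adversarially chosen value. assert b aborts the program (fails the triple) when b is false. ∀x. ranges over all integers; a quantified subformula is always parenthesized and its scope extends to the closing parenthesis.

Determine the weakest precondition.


Working backward. After the program, the postcondition 2*acc - 3*d ≤ 7 must hold; in canonical form it is 2*acc ≤ 3*d + 7.
Before c := c + 5: 2*acc ≤ 3*d + 7
Then branch requires 2*c ≤ d + 21; else branch requires ((lim ≤ 10 ∧ lim ≥ 3*acc + 13) → ((2*c + 4*d = 4 → 4*d ≠ -3) ∧ 2*acc ≤ 6*d + 7)) ∧ ((¬(lim ≤ 10 ∧ lim ≥ 3*acc + 13)) → ((2*acc + 2*c = 6 → 2*acc ≠ -1) ∧ acc ≥ -4)).
Before the if: (2*lim = -7 → 2*c ≤ d + 21) ∧ ((¬(2*lim = -7)) → (((lim ≤ 10 ∧ lim ≥ 3*acc + 13) → ((2*c + 4*d = 4 → 4*d ≠ -3) ∧ 2*acc ≤ 6*d + 7)) ∧ ((¬(lim ≤ 10 ∧ lim ≥ 3*acc + 13)) → ((2*acc + 2*c = 6 → 2*acc ≠ -1) ∧ acc ≥ -4))))
Before havoc lim: ∀lim_1. ((2*lim_1 = -7 → 2*c ≤ d + 21) ∧ ((¬(2*lim_1 = -7)) → (((lim_1 ≤ 10 ∧ lim_1 ≥ 3*acc + 13) → ((2*c + 4*d = 4 → 4*d ≠ -3) ∧ 2*acc ≤ 6*d + 7)) ∧ ((¬(lim_1 ≤ 10 ∧ lim_1 ≥ 3*acc + 13)) → ((2*acc + 2*c = 6 → 2*acc ≠ -1) ∧ acc ≥ -4)))))
Answer: WP = ∀lim_1. ((2*lim_1 = -7 → 2*c ≤ d + 21) ∧ ((¬(2*lim_1 = -7)) → (((lim_1 ≤ 10 ∧ lim_1 ≥ 3*acc + 13) → ((2*c + 4*d = 4 → 4*d ≠ -3) ∧ 2*acc ≤ 6*d + 7)) ∧ ((¬(lim_1 ≤ 10 ∧ lim_1 ≥ 3*acc + 13)) → ((2*acc + 2*c = 6 → 2*acc ≠ -1) ∧ acc ≥ -4)))))


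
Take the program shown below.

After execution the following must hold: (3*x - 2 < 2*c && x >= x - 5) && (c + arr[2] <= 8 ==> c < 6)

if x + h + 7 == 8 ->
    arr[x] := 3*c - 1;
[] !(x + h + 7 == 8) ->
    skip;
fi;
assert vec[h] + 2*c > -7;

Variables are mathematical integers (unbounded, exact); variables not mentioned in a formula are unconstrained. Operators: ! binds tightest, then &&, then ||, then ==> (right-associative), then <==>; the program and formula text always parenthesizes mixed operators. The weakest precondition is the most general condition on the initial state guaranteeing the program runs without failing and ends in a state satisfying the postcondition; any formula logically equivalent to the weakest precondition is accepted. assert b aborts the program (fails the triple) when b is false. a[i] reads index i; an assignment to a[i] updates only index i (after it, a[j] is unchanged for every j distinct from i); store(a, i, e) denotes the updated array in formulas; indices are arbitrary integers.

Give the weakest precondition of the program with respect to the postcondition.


Working backward. After the program, the postcondition (3*x - 2 < 2*c && x >= x - 5) && (c + arr[2] <= 8 ==> c < 6) must hold; in canonical form it is 3*x < 2*c + 2 && (arr[2] + c <= 8 ==> c < 6).
Before assert vec[h] + 2*c > -7: vec[h] + 2*c > -7 && 3*x < 2*c + 2 && (arr[2] + c <= 8 ==> c < 6)
Then branch requires vec[h] + 2*c > -7 && 3*x < 2*c + 2 && (store(arr, x, 3*c - 1)[2] + c <= 8 ==> c < 6); else branch requires vec[h] + 2*c > -7 && 3*x < 2*c + 2 && (arr[2] + c <= 8 ==> c < 6).
Before the if: (h + x == 1 ==> (vec[h] + 2*c > -7 && 3*x < 2*c + 2 && (store(arr, x, 3*c - 1)[2] + c <= 8 ==> c < 6))) && ((!(h + x == 1)) ==> (vec[h] + 2*c > -7 && 3*x < 2*c + 2 && (arr[2] + c <= 8 ==> c < 6)))
Answer: WP = (h + x == 1 ==> (vec[h] + 2*c > -7 && 3*x < 2*c + 2 && (store(arr, x, 3*c - 1)[2] + c <= 8 ==> c < 6))) && ((!(h + x == 1)) ==> (vec[h] + 2*c > -7 && 3*x < 2*c + 2 && (arr[2] + c <= 8 ==> c < 6)))


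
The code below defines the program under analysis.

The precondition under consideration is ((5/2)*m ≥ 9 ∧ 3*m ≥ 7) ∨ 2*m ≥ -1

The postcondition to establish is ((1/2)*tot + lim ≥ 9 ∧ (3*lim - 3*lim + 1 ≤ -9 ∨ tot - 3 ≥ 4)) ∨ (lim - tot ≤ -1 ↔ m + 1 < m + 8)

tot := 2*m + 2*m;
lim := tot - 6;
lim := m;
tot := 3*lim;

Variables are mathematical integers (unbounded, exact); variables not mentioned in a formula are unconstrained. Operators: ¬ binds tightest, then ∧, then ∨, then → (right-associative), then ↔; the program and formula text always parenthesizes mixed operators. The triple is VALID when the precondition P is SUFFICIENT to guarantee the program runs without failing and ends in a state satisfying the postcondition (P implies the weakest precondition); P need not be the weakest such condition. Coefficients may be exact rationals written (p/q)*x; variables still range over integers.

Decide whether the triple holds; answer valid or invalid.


Working backward. After the program, the postcondition ((1/2)*tot + lim ≥ 9 ∧ (3*lim - 3*lim + 1 ≤ -9 ∨ tot - 3 ≥ 4)) ∨ (lim - tot ≤ -1 ↔ m + 1 < m + 8) must hold; in canonical form it is (lim + (1/2)*tot ≥ 9 ∧ tot ≥ 7) ∨ lim ≤ tot - 1.
Before tot := 3*lim: ((5/2)*lim ≥ 9 ∧ 3*lim ≥ 7) ∨ 2*lim ≥ 1
Before lim := m: ((5/2)*m ≥ 9 ∧ 3*m ≥ 7) ∨ 2*m ≥ 1
Before lim := tot - 6: ((5/2)*m ≥ 9 ∧ 3*m ≥ 7) ∨ 2*m ≥ 1
Before tot := 2*m + 2*m: ((5/2)*m ≥ 9 ∧ 3*m ≥ 7) ∨ 2*m ≥ 1
The weakest precondition is ((5/2)*m ≥ 9 ∧ 3*m ≥ 7) ∨ 2*m ≥ 1.
Check whether ((5/2)*m ≥ 9 ∧ 3*m ≥ 7) ∨ 2*m ≥ -1 implies it.
Countermodel: at the initial state m = 0, the precondition holds but the weakest precondition fails.
Answer: invalid


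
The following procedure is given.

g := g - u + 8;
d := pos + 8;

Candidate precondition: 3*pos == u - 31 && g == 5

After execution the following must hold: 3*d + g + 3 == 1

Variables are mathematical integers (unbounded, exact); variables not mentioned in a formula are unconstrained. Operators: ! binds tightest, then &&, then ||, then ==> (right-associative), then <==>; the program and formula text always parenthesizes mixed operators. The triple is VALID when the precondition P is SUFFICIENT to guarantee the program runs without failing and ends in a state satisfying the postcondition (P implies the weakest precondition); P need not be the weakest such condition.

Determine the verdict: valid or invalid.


Working backward. After the program, the postcondition 3*d + g + 3 == 1 must hold; in canonical form it is 3*d + g == -2.
Before d := pos + 8: g + 3*pos == -26
Before g := g - u + 8: g + 3*pos == u - 34
The weakest precondition is g + 3*pos == u - 34.
Check whether 3*pos == u - 31 && g == 5 implies it.
Countermodel: at the initial state g = 5, pos = 0, u = 31, the precondition holds but the weakest precondition fails.
Answer: invalid


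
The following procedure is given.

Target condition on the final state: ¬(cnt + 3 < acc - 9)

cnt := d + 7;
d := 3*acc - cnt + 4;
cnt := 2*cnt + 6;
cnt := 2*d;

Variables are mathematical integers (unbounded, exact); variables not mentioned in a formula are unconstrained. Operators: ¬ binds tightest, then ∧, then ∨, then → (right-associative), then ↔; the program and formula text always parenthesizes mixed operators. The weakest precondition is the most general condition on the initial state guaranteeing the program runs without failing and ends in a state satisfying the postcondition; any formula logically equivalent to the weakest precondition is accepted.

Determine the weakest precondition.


Working backward. After the program, the postcondition ¬(cnt + 3 < acc - 9) must hold; in canonical form it is ¬(cnt < acc - 12).
Before cnt := 2*d: ¬(2*d < acc - 12)
Before cnt := 2*cnt + 6: ¬(2*d < acc - 12)
Before d := 3*acc - cnt + 4: ¬(5*acc < 2*cnt - 20)
Before cnt := d + 7: ¬(5*acc < 2*d - 6)
Answer: WP = ¬(5*acc < 2*d - 6)


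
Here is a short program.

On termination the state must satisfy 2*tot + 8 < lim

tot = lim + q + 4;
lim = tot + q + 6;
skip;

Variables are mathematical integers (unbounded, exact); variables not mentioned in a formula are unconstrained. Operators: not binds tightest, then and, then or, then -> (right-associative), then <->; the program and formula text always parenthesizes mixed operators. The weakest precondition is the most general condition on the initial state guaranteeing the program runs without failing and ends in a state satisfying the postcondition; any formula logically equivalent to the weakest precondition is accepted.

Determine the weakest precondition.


Working backward. After the program, the postcondition 2*tot + 8 < lim must hold; in canonical form it is 2*tot < lim - 8.
Before skip: 2*tot < lim - 8
Before lim := tot + q + 6: tot < q - 2
Before tot := lim + q + 4: lim < -6
Answer: WP = lim < -6


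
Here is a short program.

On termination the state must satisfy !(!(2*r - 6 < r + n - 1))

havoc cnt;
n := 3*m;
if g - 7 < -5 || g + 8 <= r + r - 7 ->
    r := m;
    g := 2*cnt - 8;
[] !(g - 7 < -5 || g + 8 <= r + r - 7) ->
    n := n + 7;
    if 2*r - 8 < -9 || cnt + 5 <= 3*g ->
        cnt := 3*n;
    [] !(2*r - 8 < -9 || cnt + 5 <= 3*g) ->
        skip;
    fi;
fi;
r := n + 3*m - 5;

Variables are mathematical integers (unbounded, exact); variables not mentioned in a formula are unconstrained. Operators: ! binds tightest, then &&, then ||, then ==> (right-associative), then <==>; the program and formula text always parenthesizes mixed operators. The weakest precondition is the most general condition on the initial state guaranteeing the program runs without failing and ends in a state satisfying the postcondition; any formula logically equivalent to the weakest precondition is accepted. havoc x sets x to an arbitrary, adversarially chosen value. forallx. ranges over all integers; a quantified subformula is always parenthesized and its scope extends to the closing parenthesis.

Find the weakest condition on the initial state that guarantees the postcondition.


Working backward. After the program, the postcondition !(!(2*r - 6 < r + n - 1)) must hold; in canonical form it is r < n + 5.
Before r := n + 3*m - 5: 3*m < 10
Then branch requires 3*m < 10; else branch requires ((2*r < -1 || cnt <= 3*g - 5) ==> 3*m < 10) && ((!(2*r < -1 || cnt <= 3*g - 5)) ==> 3*m < 10).
Before the if: ((g < 2 || g <= 2*r - 15) ==> 3*m < 10) && ((!(g < 2 || g <= 2*r - 15)) ==> (((2*r < -1 || cnt <= 3*g - 5) ==> 3*m < 10) && ((!(2*r < -1 || cnt <= 3*g - 5)) ==> 3*m < 10)))
Before n := 3*m: ((g < 2 || g <= 2*r - 15) ==> 3*m < 10) && ((!(g < 2 || g <= 2*r - 15)) ==> (((2*r < -1 || cnt <= 3*g - 5) ==> 3*m < 10) && ((!(2*r < -1 || cnt <= 3*g - 5)) ==> 3*m < 10)))
Before havoc cnt: forall cnt_1. (((g < 2 || g <= 2*r - 15) ==> 3*m < 10) && ((!(g < 2 || g <= 2*r - 15)) ==> (((2*r < -1 || cnt_1 <= 3*g - 5) ==> 3*m < 10) && ((!(2*r < -1 || cnt_1 <= 3*g - 5)) ==> 3*m < 10))))
Answer: WP = forall cnt_1. (((g < 2 || g <= 2*r - 15) ==> 3*m < 10) && ((!(g < 2 || g <= 2*r - 15)) ==> (((2*r < -1 || cnt_1 <= 3*g - 5) ==> 3*m < 10) && ((!(2*r < -1 || cnt_1 <= 3*g - 5)) ==> 3*m < 10))))


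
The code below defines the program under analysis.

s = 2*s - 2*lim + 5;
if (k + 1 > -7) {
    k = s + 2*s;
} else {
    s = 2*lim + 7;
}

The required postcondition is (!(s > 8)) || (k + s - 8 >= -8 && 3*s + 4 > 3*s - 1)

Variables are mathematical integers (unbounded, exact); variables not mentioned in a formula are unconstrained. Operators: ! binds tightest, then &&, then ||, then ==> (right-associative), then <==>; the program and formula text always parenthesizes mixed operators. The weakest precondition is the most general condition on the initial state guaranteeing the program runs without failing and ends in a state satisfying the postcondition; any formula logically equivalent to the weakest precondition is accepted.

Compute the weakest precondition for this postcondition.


Working backward. After the program, the postcondition (!(s > 8)) || (k + s - 8 >= -8 && 3*s + 4 > 3*s - 1) must hold; in canonical form it is (!(s > 8)) || k + s >= 0.
Then branch requires (!(s > 8)) || 4*s >= 0; else branch requires (!(2*lim > 1)) || k + 2*lim >= -7.
Before the if: (k > -8 ==> ((!(s > 8)) || 4*s >= 0)) && ((!(k > -8)) ==> ((!(2*lim > 1)) || k + 2*lim >= -7))
Before s := 2*s - 2*lim + 5: (k > -8 ==> ((!(2*s > 2*lim + 3)) || 8*s >= 8*lim - 20)) && ((!(k > -8)) ==> ((!(2*lim > 1)) || k + 2*lim >= -7))
Answer: WP = (k > -8 ==> ((!(2*s > 2*lim + 3)) || 8*s >= 8*lim - 20)) && ((!(k > -8)) ==> ((!(2*lim > 1)) || k + 2*lim >= -7))


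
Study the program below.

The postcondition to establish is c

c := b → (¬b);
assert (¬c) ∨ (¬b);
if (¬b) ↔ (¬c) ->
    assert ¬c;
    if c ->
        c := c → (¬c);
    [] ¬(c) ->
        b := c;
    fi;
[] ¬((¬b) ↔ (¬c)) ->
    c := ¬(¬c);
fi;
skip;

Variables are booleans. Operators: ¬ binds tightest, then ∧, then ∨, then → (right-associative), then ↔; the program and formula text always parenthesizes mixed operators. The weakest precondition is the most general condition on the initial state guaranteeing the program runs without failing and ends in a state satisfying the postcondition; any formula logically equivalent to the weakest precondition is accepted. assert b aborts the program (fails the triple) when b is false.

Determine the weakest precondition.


Working backward. After the program, c must hold.
Before skip: c
Then branch requires (¬c) ∧ (c → (c → (¬c))) ∧ ((¬c) → c); else branch requires c.
Before the if: (((¬b) ↔ (¬c)) → ((¬c) ∧ (c → (c → (¬c))) ∧ ((¬c) → c))) ∧ ((¬((¬b) ↔ (¬c))) → c)
Before assert (¬c) ∨ (¬b): ((¬c) ∨ (¬b)) ∧ (((¬b) ↔ (¬c)) → ((¬c) ∧ (c → (c → (¬c))) ∧ ((¬c) → c))) ∧ ((¬((¬b) ↔ (¬c))) → c)
Before c := b → (¬b): ((¬(b → (¬b))) ∨ (¬b)) ∧ (((¬b) ↔ (¬(b → (¬b)))) → ((¬(b → (¬b))) ∧ ((b → (¬b)) → ((b → (¬b)) → (¬(b → (¬b))))) ∧ ((¬(b → (¬b))) → (b → (¬b))))) ∧ ((¬((¬b) ↔ (¬(b → (¬b))))) → (b → (¬b)))
Answer: WP = ((¬(b → (¬b))) ∨ (¬b)) ∧ (((¬b) ↔ (¬(b → (¬b)))) → ((¬(b → (¬b))) ∧ ((b → (¬b)) → ((b → (¬b)) → (¬(b → (¬b))))) ∧ ((¬(b → (¬b))) → (b → (¬b))))) ∧ ((¬((¬b) ↔ (¬(b → (¬b))))) → (b → (¬b)))


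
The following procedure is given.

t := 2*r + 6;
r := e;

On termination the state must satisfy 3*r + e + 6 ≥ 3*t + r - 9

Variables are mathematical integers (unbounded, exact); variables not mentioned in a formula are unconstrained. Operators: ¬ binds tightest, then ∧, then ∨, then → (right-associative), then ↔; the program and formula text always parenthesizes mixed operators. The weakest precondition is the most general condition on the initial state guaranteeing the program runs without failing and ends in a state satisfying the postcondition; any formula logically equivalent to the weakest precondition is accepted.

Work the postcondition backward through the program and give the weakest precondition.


Working backward. After the program, the postcondition 3*r + e + 6 ≥ 3*t + r - 9 must hold; in canonical form it is e + 2*r ≥ 3*t - 15.
Before r := e: 3*e ≥ 3*t - 15
Before t := 2*r + 6: 3*e ≥ 6*r + 3
Answer: WP = 3*e ≥ 6*r + 3


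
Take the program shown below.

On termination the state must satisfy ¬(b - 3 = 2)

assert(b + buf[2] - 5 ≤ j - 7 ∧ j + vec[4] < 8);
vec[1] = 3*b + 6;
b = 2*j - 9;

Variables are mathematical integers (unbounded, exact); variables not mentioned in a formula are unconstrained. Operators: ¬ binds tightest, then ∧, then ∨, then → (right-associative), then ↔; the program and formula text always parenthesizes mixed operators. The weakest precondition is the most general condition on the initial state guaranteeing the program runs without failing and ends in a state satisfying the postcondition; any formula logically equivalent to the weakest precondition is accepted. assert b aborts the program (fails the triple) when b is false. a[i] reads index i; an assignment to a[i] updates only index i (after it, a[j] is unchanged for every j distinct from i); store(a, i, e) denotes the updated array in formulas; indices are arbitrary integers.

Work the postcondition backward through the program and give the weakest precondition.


Working backward. After the program, the postcondition ¬(b - 3 = 2) must hold; in canonical form it is ¬(b = 5).
Before b := 2*j - 9: ¬(2*j = 14)
Before vec[1] := 3*b + 6: ¬(2*j = 14)
Before assert b + buf[2] - 5 ≤ j - 7 ∧ j + vec[4] < 8: buf[2] + b ≤ j - 2 ∧ vec[4] + j < 8 ∧ (¬(2*j = 14))
Answer: WP = buf[2] + b ≤ j - 2 ∧ vec[4] + j < 8 ∧ (¬(2*j = 14))


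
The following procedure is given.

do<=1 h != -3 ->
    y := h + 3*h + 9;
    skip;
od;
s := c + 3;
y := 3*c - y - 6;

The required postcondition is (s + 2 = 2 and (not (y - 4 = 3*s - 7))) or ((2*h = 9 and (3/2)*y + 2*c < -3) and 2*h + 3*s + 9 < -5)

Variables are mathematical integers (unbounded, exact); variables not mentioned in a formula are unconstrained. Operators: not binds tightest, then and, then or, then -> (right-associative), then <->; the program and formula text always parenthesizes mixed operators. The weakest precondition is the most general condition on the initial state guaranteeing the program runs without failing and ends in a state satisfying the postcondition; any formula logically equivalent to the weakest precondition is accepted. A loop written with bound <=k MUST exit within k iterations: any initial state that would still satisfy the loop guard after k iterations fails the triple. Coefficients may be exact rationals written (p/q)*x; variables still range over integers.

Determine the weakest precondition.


Working backward. After the program, the postcondition (s + 2 = 2 and (not (y - 4 = 3*s - 7))) or ((2*h = 9 and (3/2)*y + 2*c < -3) and 2*h + 3*s + 9 < -5) must hold; in canonical form it is (s = 0 and (not (y = 3*s - 3))) or (2*h = 9 and 2*c + (3/2)*y < -3 and 2*h + 3*s < -14).
Before y := 3*c - y - 6: (s = 0 and (not (3*c = 3*s + y + 3))) or (2*h = 9 and (13/2)*c < (3/2)*y + 6 and 2*h + 3*s < -14)
Before s := c + 3: (c = -3 and (not (y = -12))) or (2*h = 9 and (13/2)*c < (3/2)*y + 6 and 3*c + 2*h < -23)
Before the loop (bound <=1), unroll the exhaustion recursion (WP_0 = exit-now case; WP_j = one more guarded iteration, up to j = 1):
  WP_0: (not (h != -3)) and ((c = -3 and (not (y = -12))) or (2*h = 9 and (13/2)*c < (3/2)*y + 6 and 3*c + 2*h < -23))
  WP_1: (h != -3 -> ((not (h != -3)) and ((c = -3 and (not (4*h = -21))) or (2*h = 9 and (13/2)*c < 6*h + 39/2 and 3*c + 2*h < -23)))) and ((not (h != -3)) -> ((c = -3 and (not (y = -12))) or (2*h = 9 and (13/2)*c < (3/2)*y + 6 and 3*c + 2*h < -23)))
So before the loop: (h != -3 -> ((not (h != -3)) and ((c = -3 and (not (4*h = -21))) or (2*h = 9 and (13/2)*c < 6*h + 39/2 and 3*c + 2*h < -23)))) and ((not (h != -3)) -> ((c = -3 and (not (y = -12))) or (2*h = 9 and (13/2)*c < (3/2)*y + 6 and 3*c + 2*h < -23)))
Answer: WP = (h != -3 -> ((not (h != -3)) and ((c = -3 and (not (4*h = -21))) or (2*h = 9 and (13/2)*c < 6*h + 39/2 and 3*c + 2*h < -23)))) and ((not (h != -3)) -> ((c = -3 and (not (y = -12))) or (2*h = 9 and (13/2)*c < (3/2)*y + 6 and 3*c + 2*h < -23)))
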